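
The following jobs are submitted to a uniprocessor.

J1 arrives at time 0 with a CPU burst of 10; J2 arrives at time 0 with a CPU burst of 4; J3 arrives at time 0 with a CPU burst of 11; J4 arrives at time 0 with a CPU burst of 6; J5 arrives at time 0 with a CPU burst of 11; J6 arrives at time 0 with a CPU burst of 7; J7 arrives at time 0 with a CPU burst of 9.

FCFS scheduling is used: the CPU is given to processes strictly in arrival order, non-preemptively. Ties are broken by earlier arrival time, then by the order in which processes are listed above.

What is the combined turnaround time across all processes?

229

Gantt: | J1 0-10 | J2 10-14 | J3 14-25 | J4 25-31 | J5 31-42 | J6 42-49 | J7 49-58 |
Completion: J1=10  J2=14  J3=25  J4=31  J5=42  J6=49  J7=58
Turnaround = completion − arrival: J1=10, J2=14, J3=25, J4=31, J5=42, J6=49, J7=58
Total turnaround = 10 + 14 + 25 + 31 + 42 + 49 + 58 = 229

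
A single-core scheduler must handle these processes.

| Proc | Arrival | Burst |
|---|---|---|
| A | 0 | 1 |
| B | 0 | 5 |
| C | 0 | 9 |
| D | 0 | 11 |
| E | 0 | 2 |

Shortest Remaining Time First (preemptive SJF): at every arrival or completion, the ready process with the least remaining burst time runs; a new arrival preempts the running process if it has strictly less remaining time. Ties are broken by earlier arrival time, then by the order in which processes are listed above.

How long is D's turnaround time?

Timeline: | A 0-1 | E 1-3 | B 3-8 | C 8-17 | D 17-28 |
Completion: A=1  B=8  C=17  D=28  E=3
Turnaround(D) = completion − arrival = 28 − 0 = 28

28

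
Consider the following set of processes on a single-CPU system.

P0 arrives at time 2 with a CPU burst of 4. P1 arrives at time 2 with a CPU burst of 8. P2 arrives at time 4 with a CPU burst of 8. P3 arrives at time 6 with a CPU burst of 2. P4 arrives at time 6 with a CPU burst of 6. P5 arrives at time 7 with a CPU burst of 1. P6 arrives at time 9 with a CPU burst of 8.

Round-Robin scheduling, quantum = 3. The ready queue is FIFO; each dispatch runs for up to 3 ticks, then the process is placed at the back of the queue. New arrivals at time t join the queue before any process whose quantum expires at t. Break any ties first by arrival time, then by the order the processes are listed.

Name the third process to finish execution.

Gantt: | idle 0-2 | P0 2-5 | P1 5-8 | P2 8-11 | P0 11-12 | P3 12-14 | P4 14-17 | P5 17-18 | P1 18-21 | P6 21-24 | P2 24-27 | P4 27-30 | P1 30-32 | P6 32-35 | P2 35-37 | P6 37-39 |
Completion: P0=12  P1=32  P2=37  P3=14  P4=30  P5=18  P6=39
Turnaround (C−A): P0=10  P1=30  P2=33  P3=8  P4=24  P5=11  P6=30
Finish order: P0 → P3 → P5 → P4 → P1 → P2 → P6

P5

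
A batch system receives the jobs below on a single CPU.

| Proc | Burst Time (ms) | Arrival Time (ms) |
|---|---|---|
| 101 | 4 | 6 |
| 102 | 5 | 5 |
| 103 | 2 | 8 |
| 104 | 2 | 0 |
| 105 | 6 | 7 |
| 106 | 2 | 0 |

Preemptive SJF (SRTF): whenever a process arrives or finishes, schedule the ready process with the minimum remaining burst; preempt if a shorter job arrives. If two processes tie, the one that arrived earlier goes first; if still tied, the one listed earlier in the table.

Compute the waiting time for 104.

0

Gantt: | 104 0-2 | 106 2-4 | idle 4-5 | 102 5-10 | 103 10-12 | 101 12-16 | 105 16-22 |
Completion: 101=16  102=10  103=12  104=2  105=22  106=4
Turnaround (C−A): 101=10  102=5  103=4  104=2  105=15  106=4
Waiting(104) = turnaround − burst = 2 − 2 = 0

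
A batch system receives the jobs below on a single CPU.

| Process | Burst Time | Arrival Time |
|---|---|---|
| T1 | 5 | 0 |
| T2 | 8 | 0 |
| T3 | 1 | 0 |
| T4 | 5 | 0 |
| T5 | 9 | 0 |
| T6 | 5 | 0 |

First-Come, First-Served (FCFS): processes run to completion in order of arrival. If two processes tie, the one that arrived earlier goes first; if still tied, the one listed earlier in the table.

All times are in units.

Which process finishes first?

T1

Timeline: | T1 0-5 | T2 5-13 | T3 13-14 | T4 14-19 | T5 19-28 | T6 28-33 |
Completion: T1=5  T2=13  T3=14  T4=19  T5=28  T6=33
Finish order: T1 → T2 → T3 → T4 → T5 → T6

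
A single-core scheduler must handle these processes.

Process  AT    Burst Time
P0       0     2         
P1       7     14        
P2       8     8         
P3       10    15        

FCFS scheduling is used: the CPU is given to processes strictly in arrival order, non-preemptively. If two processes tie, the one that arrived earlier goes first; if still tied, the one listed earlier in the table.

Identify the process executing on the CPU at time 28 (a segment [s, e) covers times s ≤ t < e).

P2

Gantt: | P0 0-2 | idle 2-7 | P1 7-21 | P2 21-29 | P3 29-44 |
Completion: P0=2  P1=21  P2=29  P3=44
Turnaround (C−A): P0=2  P1=14  P2=21  P3=34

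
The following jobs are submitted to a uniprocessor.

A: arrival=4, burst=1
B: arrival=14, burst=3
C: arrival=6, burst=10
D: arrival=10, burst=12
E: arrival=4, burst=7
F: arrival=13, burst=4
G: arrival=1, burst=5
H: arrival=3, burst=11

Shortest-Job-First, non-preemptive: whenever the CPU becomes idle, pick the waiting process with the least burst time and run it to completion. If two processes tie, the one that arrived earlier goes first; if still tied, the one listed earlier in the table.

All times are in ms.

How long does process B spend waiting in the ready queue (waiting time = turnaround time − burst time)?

0

Gantt: | idle 0-1 | G 1-6 | A 6-7 | E 7-14 | B 14-17 | F 17-21 | C 21-31 | H 31-42 | D 42-54 |
Completion: A=7  B=17  C=31  D=54  E=14  F=21  G=6  H=42
Waiting(B) = turnaround − burst = 3 − 3 = 0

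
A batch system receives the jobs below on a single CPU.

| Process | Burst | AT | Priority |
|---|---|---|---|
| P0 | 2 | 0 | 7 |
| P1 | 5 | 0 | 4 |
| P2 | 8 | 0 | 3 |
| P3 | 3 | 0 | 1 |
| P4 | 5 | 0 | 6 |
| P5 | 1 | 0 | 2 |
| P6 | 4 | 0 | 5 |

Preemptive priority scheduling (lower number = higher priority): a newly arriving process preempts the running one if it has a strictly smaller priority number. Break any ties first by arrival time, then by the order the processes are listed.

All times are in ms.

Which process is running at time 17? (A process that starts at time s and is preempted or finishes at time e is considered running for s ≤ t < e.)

Gantt: | P3 0-3 | P5 3-4 | P2 4-12 | P1 12-17 | P6 17-21 | P4 21-26 | P0 26-28 |
Completion: P0=28  P1=17  P2=12  P3=3  P4=26  P5=4  P6=21
Turnaround (C−A): P0=28  P1=17  P2=12  P3=3  P4=26  P5=4  P6=21

P6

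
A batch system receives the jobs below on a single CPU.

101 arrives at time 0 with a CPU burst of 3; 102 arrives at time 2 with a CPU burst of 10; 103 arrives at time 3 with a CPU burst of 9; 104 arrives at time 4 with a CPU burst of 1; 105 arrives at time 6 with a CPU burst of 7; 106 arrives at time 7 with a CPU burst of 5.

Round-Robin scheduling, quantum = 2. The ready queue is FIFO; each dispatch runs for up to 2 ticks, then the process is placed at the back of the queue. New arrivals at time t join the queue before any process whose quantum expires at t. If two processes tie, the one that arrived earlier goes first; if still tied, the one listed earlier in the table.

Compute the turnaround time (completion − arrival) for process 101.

5

Schedule: | 101 0-2 | 102 2-4 | 101 4-5 | 103 5-7 | 104 7-8 | 102 8-10 | 105 10-12 | 106 12-14 | 103 14-16 | 102 16-18 | 105 18-20 | 106 20-22 | 103 22-24 | 102 24-26 | 105 26-28 | 106 28-29 | 103 29-31 | 102 31-33 | 105 33-34 | 103 34-35 |
Completion: 101=5  102=33  103=35  104=8  105=34  106=29
Turnaround (C−A): 101=5  102=31  103=32  104=4  105=28  106=22
Turnaround(101) = completion − arrival = 5 − 0 = 5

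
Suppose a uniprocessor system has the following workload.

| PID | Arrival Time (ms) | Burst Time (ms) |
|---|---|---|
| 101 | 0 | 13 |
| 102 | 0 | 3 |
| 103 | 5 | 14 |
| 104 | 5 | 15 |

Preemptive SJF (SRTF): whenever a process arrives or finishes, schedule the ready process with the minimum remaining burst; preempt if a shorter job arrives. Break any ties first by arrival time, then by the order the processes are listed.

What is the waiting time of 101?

3

Schedule: | 102 0-3 | 101 3-16 | 103 16-30 | 104 30-45 |
Completion: 101=16  102=3  103=30  104=45
Turnaround (C−A): 101=16  102=3  103=25  104=40
Waiting(101) = turnaround − burst = 16 − 13 = 3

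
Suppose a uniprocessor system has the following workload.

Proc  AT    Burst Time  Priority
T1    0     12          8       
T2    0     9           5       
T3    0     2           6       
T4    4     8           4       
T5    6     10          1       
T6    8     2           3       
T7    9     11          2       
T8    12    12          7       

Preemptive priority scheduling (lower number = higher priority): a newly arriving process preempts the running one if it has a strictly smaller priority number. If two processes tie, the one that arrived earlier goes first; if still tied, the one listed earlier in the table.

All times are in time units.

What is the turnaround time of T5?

10

Schedule: | T2 0-4 | T4 4-6 | T5 6-16 | T7 16-27 | T6 27-29 | T4 29-35 | T2 35-40 | T3 40-42 | T8 42-54 | T1 54-66 |
Completion: T1=66  T2=40  T3=42  T4=35  T5=16  T6=29  T7=27  T8=54
Turnaround(T5) = completion − arrival = 16 − 6 = 10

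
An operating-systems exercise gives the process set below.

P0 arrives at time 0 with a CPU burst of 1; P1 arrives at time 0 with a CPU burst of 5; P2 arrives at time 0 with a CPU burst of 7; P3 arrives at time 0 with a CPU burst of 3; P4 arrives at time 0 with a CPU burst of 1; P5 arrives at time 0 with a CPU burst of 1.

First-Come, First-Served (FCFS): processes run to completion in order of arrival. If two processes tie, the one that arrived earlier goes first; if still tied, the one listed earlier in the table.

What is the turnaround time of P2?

Timeline: | P0 0-1 | P1 1-6 | P2 6-13 | P3 13-16 | P4 16-17 | P5 17-18 |
Completion: P0=1  P1=6  P2=13  P3=16  P4=17  P5=18
Turnaround(P2) = completion − arrival = 13 − 0 = 13

13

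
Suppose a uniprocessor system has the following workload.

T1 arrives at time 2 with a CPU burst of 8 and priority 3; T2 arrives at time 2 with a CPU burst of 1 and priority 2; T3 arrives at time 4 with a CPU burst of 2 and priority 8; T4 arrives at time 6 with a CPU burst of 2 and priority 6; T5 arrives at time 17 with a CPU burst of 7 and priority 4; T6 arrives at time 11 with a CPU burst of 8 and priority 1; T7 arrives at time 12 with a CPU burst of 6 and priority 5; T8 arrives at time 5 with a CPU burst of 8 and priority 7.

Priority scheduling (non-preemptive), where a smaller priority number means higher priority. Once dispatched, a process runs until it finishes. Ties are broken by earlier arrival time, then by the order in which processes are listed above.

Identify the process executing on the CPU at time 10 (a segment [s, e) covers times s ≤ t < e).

T1

Schedule: | idle 0-2 | T2 2-3 | T1 3-11 | T6 11-19 | T5 19-26 | T7 26-32 | T4 32-34 | T8 34-42 | T3 42-44 |
Completion: T1=11  T2=3  T3=44  T4=34  T5=26  T6=19  T7=32  T8=42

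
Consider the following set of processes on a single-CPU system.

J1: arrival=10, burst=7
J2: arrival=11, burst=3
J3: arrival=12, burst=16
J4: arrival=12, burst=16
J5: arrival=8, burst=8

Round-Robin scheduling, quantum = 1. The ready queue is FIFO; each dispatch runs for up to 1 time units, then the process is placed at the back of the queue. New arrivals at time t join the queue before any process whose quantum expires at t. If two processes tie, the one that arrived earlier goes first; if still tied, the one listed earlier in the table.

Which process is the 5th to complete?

Schedule: | idle 0-8 | J5 8-10 | J1 10-11 | J5 11-12 | J2 12-13 | J1 13-14 | J3 14-15 | J4 15-16 | J5 16-17 | J2 17-18 | J1 18-19 | J3 19-20 | J4 20-21 | J5 21-22 | J2 22-23 | J1 23-24 | J3 24-25 | J4 25-26 | J5 26-27 | J1 27-28 | J3 28-29 | J4 29-30 | J5 30-31 | J1 31-32 | J3 32-33 | J4 33-34 | J5 34-35 | J1 35-36 | J3 36-37 | J4 37-38 | J3 38-39 | J4 39-40 | J3 40-41 | J4 41-42 | J3 42-43 | J4 43-44 | J3 44-45 | J4 45-46 | J3 46-47 | J4 47-48 | J3 48-49 | J4 49-50 | J3 50-51 | J4 51-52 | J3 52-53 | J4 53-54 | J3 54-55 | J4 55-56 | J3 56-57 | J4 57-58 |
Completion: J1=36  J2=23  J3=57  J4=58  J5=35
Turnaround (C−A): J1=26  J2=12  J3=45  J4=46  J5=27
Finish order: J2 → J5 → J1 → J3 → J4

J4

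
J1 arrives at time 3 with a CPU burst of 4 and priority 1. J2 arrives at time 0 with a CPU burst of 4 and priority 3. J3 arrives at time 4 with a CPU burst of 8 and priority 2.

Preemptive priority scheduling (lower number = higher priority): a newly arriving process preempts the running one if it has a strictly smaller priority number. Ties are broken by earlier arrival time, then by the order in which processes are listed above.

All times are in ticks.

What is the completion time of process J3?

15

Schedule: | J2 0-3 | J1 3-7 | J3 7-15 | J2 15-16 |
Completion: J1=7  J2=16  J3=15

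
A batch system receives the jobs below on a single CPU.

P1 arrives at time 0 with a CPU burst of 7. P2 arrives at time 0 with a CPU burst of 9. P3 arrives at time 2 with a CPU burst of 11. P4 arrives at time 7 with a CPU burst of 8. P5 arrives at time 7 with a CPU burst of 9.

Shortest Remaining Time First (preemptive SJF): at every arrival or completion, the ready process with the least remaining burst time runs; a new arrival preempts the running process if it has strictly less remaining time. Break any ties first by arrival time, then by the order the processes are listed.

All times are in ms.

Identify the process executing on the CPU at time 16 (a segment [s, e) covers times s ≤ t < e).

Gantt: | P1 0-7 | P4 7-15 | P2 15-24 | P5 24-33 | P3 33-44 |
Completion: P1=7  P2=24  P3=44  P4=15  P5=33
Turnaround (C−A): P1=7  P2=24  P3=42  P4=8  P5=26

P2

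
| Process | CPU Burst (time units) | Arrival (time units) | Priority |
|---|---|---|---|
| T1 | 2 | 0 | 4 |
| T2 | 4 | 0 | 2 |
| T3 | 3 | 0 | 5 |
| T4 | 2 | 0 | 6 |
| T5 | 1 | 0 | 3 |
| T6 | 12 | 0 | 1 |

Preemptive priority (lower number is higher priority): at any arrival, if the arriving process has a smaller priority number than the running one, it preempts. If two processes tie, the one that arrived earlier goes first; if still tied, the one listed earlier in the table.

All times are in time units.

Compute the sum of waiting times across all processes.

Schedule: | T6 0-12 | T2 12-16 | T5 16-17 | T1 17-19 | T3 19-22 | T4 22-24 |
Completion: T1=19  T2=16  T3=22  T4=24  T5=17  T6=12
Turnaround (C−A): T1=19  T2=16  T3=22  T4=24  T5=17  T6=12
Waiting = turnaround − burst: T1=17, T2=12, T3=19, T4=22, T5=16, T6=0
Total waiting = 17 + 12 + 19 + 22 + 16 + 0 = 86

86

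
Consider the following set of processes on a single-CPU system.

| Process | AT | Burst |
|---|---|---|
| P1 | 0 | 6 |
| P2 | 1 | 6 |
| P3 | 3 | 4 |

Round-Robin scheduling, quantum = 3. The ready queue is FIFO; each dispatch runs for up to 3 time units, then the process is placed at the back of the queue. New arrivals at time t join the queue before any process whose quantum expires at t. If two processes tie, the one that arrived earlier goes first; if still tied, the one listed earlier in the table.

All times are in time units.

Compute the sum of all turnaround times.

Timeline: | P1 0-3 | P2 3-6 | P3 6-9 | P1 9-12 | P2 12-15 | P3 15-16 |
Completion: P1=12  P2=15  P3=16
Turnaround (C−A): P1=12  P2=14  P3=13
Turnaround = completion − arrival: P1=12, P2=14, P3=13
Total turnaround = 12 + 14 + 13 = 39

39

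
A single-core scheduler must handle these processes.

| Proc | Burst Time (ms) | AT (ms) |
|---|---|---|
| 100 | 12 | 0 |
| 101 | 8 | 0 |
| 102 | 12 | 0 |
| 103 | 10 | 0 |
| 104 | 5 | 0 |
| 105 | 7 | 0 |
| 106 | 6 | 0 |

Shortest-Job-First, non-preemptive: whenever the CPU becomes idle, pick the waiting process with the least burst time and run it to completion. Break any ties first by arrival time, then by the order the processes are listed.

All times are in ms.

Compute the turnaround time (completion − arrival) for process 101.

Timeline: | 104 0-5 | 106 5-11 | 105 11-18 | 101 18-26 | 103 26-36 | 100 36-48 | 102 48-60 |
Completion: 100=48  101=26  102=60  103=36  104=5  105=18  106=11
Turnaround (C−A): 100=48  101=26  102=60  103=36  104=5  105=18  106=11
Turnaround(101) = completion − arrival = 26 − 0 = 26

26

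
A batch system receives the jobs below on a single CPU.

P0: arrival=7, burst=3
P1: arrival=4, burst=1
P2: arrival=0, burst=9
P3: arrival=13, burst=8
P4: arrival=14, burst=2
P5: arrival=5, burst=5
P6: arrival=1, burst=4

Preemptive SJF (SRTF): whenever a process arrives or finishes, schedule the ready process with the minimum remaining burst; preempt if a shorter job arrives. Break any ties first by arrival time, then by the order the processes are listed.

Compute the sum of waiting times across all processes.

31

Timeline: | P2 0-1 | P6 1-5 | P1 5-6 | P5 6-7 | P0 7-10 | P5 10-14 | P4 14-16 | P2 16-24 | P3 24-32 |
Completion: P0=10  P1=6  P2=24  P3=32  P4=16  P5=14  P6=5
Waiting = turnaround − burst: P0=0, P1=1, P2=15, P3=11, P4=0, P5=4, P6=0
Total waiting = 0 + 1 + 15 + 11 + 0 + 4 + 0 = 31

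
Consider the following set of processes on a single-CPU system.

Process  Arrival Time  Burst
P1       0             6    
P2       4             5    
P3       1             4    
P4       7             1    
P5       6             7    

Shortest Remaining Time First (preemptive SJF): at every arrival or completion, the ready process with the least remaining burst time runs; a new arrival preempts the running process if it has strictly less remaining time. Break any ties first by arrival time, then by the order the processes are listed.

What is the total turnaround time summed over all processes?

Schedule: | P1 0-1 | P3 1-5 | P1 5-7 | P4 7-8 | P1 8-11 | P2 11-16 | P5 16-23 |
Completion: P1=11  P2=16  P3=5  P4=8  P5=23
Turnaround = completion − arrival: P1=11, P2=12, P3=4, P4=1, P5=17
Total turnaround = 11 + 12 + 4 + 1 + 17 = 45

45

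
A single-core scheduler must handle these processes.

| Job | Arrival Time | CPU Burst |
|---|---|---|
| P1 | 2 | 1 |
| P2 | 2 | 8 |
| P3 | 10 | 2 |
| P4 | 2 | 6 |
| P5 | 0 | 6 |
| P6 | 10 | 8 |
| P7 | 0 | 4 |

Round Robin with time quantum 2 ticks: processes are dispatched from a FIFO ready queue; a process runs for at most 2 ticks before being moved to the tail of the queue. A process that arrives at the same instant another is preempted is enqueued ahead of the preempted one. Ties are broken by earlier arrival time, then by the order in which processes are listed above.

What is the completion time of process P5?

23

Timeline: | P5 0-2 | P7 2-4 | P1 4-5 | P2 5-7 | P4 7-9 | P5 9-11 | P7 11-13 | P2 13-15 | P4 15-17 | P3 17-19 | P6 19-21 | P5 21-23 | P2 23-25 | P4 25-27 | P6 27-29 | P2 29-31 | P6 31-35 |
Completion: P1=5  P2=31  P3=19  P4=27  P5=23  P6=35  P7=13
Turnaround (C−A): P1=3  P2=29  P3=9  P4=25  P5=23  P6=25  P7=13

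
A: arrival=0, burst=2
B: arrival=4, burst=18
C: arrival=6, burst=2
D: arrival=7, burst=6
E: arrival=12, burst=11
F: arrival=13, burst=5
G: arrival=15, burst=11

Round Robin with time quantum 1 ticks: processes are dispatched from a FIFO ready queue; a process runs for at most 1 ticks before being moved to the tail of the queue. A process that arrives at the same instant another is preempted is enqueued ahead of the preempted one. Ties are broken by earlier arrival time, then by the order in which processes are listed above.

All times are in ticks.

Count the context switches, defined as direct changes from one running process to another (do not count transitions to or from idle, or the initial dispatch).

Gantt: | A 0-2 | idle 2-4 | B 4-6 | C 6-7 | B 7-8 | D 8-9 | C 9-10 | B 10-11 | D 11-12 | B 12-13 | E 13-14 | D 14-15 | F 15-16 | B 16-17 | E 17-18 | G 18-19 | D 19-20 | F 20-21 | B 21-22 | E 22-23 | G 23-24 | D 24-25 | F 25-26 | B 26-27 | E 27-28 | G 28-29 | D 29-30 | F 30-31 | B 31-32 | E 32-33 | G 33-34 | F 34-35 | B 35-36 | E 36-37 | G 37-38 | B 38-39 | E 39-40 | G 40-41 | B 41-42 | E 42-43 | G 43-44 | B 44-45 | E 45-46 | G 46-47 | B 47-48 | E 48-49 | G 49-50 | B 50-51 | E 51-52 | G 52-53 | B 53-54 | G 54-55 | B 55-57 |
Completion: A=2  B=57  C=10  D=30  E=52  F=35  G=55
Turnaround (C−A): A=2  B=53  C=4  D=23  E=40  F=22  G=40

50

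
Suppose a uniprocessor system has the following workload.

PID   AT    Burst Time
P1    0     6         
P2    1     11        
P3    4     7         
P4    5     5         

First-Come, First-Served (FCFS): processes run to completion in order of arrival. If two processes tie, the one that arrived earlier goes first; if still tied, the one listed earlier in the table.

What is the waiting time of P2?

5

Timeline: | P1 0-6 | P2 6-17 | P3 17-24 | P4 24-29 |
Completion: P1=6  P2=17  P3=24  P4=29
Turnaround (C−A): P1=6  P2=16  P3=20  P4=24
Waiting(P2) = turnaround − burst = 16 − 11 = 5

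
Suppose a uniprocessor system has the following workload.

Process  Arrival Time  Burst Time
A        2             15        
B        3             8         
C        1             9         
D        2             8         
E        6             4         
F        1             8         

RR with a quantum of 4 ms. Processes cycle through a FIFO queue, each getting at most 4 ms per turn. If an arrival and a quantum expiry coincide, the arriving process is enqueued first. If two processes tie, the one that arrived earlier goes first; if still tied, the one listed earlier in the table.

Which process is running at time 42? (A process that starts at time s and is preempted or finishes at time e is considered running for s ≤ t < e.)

Timeline: | idle 0-1 | C 1-5 | F 5-9 | A 9-13 | D 13-17 | B 17-21 | C 21-25 | E 25-29 | F 29-33 | A 33-37 | D 37-41 | B 41-45 | C 45-46 | A 46-53 |
Completion: A=53  B=45  C=46  D=41  E=29  F=33
Turnaround (C−A): A=51  B=42  C=45  D=39  E=23  F=32

B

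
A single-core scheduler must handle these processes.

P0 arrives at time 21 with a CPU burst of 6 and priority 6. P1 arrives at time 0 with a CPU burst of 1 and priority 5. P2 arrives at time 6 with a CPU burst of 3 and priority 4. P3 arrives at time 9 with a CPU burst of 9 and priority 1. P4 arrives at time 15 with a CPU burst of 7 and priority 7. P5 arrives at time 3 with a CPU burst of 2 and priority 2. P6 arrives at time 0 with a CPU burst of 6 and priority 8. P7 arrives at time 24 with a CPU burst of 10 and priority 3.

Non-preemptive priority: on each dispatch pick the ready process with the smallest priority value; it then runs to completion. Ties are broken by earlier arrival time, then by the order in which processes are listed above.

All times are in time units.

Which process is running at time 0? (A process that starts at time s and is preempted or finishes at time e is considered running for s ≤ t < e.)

P1

Schedule: | P1 0-1 | P6 1-7 | P5 7-9 | P3 9-18 | P2 18-21 | P0 21-27 | P7 27-37 | P4 37-44 |
Completion: P0=27  P1=1  P2=21  P3=18  P4=44  P5=9  P6=7  P7=37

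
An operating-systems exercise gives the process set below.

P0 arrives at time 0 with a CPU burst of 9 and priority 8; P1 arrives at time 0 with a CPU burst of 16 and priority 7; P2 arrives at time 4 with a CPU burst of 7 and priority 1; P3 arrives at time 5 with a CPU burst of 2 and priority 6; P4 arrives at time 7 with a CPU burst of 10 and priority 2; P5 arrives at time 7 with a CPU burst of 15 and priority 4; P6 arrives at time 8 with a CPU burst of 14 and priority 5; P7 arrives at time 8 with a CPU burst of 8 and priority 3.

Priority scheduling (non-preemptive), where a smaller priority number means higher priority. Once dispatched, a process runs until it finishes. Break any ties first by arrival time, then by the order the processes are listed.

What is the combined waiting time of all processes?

Gantt: | P1 0-16 | P2 16-23 | P4 23-33 | P7 33-41 | P5 41-56 | P6 56-70 | P3 70-72 | P0 72-81 |
Completion: P0=81  P1=16  P2=23  P3=72  P4=33  P5=56  P6=70  P7=41
Waiting = turnaround − burst: P0=72, P1=0, P2=12, P3=65, P4=16, P5=34, P6=48, P7=25
Total waiting = 72 + 0 + 12 + 65 + 16 + 34 + 48 + 25 = 272

272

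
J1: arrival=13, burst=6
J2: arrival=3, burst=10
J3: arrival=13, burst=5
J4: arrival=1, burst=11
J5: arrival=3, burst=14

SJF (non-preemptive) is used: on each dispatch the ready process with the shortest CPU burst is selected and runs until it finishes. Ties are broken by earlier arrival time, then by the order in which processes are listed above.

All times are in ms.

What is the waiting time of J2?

9

Gantt: | idle 0-1 | J4 1-12 | J2 12-22 | J3 22-27 | J1 27-33 | J5 33-47 |
Completion: J1=33  J2=22  J3=27  J4=12  J5=47
Waiting(J2) = turnaround − burst = 19 − 10 = 9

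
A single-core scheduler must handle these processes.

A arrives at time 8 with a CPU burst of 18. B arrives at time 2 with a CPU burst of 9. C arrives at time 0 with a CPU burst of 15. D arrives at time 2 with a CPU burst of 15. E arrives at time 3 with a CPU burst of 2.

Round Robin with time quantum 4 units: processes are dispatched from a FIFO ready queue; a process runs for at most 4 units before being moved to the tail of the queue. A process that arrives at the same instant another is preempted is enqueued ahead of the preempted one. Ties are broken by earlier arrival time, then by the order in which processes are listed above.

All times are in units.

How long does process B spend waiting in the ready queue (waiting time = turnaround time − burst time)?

Schedule: | C 0-4 | B 4-8 | D 8-12 | E 12-14 | C 14-18 | A 18-22 | B 22-26 | D 26-30 | C 30-34 | A 34-38 | B 38-39 | D 39-43 | C 43-46 | A 46-50 | D 50-53 | A 53-59 |
Completion: A=59  B=39  C=46  D=53  E=14
Waiting(B) = turnaround − burst = 37 − 9 = 28

28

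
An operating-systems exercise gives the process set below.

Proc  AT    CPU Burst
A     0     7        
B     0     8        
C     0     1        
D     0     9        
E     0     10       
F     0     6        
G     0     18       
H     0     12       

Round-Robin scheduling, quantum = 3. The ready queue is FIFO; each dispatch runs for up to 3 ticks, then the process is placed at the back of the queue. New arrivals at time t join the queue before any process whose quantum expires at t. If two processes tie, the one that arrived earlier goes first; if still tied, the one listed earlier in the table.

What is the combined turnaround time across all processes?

Schedule: | A 0-3 | B 3-6 | C 6-7 | D 7-10 | E 10-13 | F 13-16 | G 16-19 | H 19-22 | A 22-25 | B 25-28 | D 28-31 | E 31-34 | F 34-37 | G 37-40 | H 40-43 | A 43-44 | B 44-46 | D 46-49 | E 49-52 | G 52-55 | H 55-58 | E 58-59 | G 59-62 | H 62-65 | G 65-71 |
Completion: A=44  B=46  C=7  D=49  E=59  F=37  G=71  H=65
Turnaround = completion − arrival: A=44, B=46, C=7, D=49, E=59, F=37, G=71, H=65
Total turnaround = 44 + 46 + 7 + 49 + 59 + 37 + 71 + 65 = 378

378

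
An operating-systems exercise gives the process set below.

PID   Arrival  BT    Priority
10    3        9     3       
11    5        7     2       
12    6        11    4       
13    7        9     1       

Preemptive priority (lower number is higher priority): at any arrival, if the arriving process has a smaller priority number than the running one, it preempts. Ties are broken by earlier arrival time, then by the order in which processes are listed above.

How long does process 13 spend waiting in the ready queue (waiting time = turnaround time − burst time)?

Gantt: | idle 0-3 | 10 3-5 | 11 5-7 | 13 7-16 | 11 16-21 | 10 21-28 | 12 28-39 |
Completion: 10=28  11=21  12=39  13=16
Waiting(13) = turnaround − burst = 9 − 9 = 0

0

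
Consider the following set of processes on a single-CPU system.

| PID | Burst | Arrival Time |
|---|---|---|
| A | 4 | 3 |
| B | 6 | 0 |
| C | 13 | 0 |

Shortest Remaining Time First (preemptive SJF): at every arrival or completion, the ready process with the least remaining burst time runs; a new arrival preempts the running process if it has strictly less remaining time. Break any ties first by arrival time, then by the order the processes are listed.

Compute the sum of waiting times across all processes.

13

Schedule: | B 0-6 | A 6-10 | C 10-23 |
Completion: A=10  B=6  C=23
Turnaround (C−A): A=7  B=6  C=23
Waiting = turnaround − burst: A=3, B=0, C=10
Total waiting = 3 + 0 + 10 = 13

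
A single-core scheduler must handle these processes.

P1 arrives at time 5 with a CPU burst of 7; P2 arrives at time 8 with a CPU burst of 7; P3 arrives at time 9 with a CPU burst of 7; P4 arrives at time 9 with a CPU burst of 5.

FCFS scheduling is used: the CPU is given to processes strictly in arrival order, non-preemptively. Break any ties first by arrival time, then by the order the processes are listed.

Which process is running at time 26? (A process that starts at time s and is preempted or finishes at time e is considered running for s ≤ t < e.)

P4

Timeline: | idle 0-5 | P1 5-12 | P2 12-19 | P3 19-26 | P4 26-31 |
Completion: P1=12  P2=19  P3=26  P4=31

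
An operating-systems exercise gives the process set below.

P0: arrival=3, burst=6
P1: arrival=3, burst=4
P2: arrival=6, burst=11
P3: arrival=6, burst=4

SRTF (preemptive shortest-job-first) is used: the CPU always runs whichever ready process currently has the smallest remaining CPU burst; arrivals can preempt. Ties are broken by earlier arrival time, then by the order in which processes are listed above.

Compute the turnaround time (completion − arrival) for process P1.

4

Timeline: | idle 0-3 | P1 3-7 | P3 7-11 | P0 11-17 | P2 17-28 |
Completion: P0=17  P1=7  P2=28  P3=11
Turnaround (C−A): P0=14  P1=4  P2=22  P3=5
Turnaround(P1) = completion − arrival = 7 − 3 = 4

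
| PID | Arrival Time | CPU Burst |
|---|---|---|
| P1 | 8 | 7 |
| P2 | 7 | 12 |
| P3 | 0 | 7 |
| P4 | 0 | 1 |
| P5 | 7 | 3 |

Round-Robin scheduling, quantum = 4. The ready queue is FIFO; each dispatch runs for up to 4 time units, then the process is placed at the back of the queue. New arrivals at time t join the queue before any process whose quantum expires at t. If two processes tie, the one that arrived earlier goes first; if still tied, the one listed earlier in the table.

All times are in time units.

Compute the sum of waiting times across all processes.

Timeline: | P3 0-4 | P4 4-5 | P3 5-8 | P2 8-12 | P5 12-15 | P1 15-19 | P2 19-23 | P1 23-26 | P2 26-30 |
Completion: P1=26  P2=30  P3=8  P4=5  P5=15
Waiting = turnaround − burst: P1=11, P2=11, P3=1, P4=4, P5=5
Total waiting = 11 + 11 + 1 + 4 + 5 = 32

32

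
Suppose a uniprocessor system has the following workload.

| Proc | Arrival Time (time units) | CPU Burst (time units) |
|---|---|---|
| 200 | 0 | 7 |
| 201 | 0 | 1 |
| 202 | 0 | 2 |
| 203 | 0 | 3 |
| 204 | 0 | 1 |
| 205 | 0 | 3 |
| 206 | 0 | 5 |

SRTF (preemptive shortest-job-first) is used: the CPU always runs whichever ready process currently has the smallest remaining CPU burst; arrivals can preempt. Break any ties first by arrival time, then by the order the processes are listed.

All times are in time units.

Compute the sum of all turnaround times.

61

Timeline: | 201 0-1 | 204 1-2 | 202 2-4 | 203 4-7 | 205 7-10 | 206 10-15 | 200 15-22 |
Completion: 200=22  201=1  202=4  203=7  204=2  205=10  206=15
Turnaround (C−A): 200=22  201=1  202=4  203=7  204=2  205=10  206=15
Turnaround = completion − arrival: 200=22, 201=1, 202=4, 203=7, 204=2, 205=10, 206=15
Total turnaround = 22 + 1 + 4 + 7 + 2 + 10 + 15 = 61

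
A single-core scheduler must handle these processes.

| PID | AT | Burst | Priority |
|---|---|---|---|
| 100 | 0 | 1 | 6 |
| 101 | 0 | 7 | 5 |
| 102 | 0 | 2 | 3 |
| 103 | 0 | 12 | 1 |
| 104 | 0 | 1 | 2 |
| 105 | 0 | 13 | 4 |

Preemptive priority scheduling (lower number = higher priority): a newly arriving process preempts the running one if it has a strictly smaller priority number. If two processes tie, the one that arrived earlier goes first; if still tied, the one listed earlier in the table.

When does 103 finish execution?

12

Timeline: | 103 0-12 | 104 12-13 | 102 13-15 | 105 15-28 | 101 28-35 | 100 35-36 |
Completion: 100=36  101=35  102=15  103=12  104=13  105=28
Turnaround (C−A): 100=36  101=35  102=15  103=12  104=13  105=28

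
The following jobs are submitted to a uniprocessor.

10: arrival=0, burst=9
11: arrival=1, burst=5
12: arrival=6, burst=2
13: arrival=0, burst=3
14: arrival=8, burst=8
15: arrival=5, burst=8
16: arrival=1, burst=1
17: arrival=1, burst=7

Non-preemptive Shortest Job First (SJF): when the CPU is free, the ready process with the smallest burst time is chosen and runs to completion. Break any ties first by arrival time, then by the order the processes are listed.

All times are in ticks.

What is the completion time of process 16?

Gantt: | 13 0-3 | 16 3-4 | 11 4-9 | 12 9-11 | 17 11-18 | 15 18-26 | 14 26-34 | 10 34-43 |
Completion: 10=43  11=9  12=11  13=3  14=34  15=26  16=4  17=18
Turnaround (C−A): 10=43  11=8  12=5  13=3  14=26  15=21  16=3  17=17

4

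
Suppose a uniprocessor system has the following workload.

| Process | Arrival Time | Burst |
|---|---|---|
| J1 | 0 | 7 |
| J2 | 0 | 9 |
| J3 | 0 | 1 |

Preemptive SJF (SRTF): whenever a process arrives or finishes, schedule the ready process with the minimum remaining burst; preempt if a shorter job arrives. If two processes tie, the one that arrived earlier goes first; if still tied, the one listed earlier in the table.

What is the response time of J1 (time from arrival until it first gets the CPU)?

1

Gantt: | J3 0-1 | J1 1-8 | J2 8-17 |
Completion: J1=8  J2=17  J3=1
Response(J1) = first start − arrival = 1 − 0 = 1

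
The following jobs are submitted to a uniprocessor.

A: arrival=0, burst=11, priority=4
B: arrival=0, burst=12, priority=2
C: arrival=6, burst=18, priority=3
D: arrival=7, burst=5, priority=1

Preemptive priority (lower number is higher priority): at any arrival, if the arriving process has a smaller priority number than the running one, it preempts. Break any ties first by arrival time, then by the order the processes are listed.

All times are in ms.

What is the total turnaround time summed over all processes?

Gantt: | B 0-7 | D 7-12 | B 12-17 | C 17-35 | A 35-46 |
Completion: A=46  B=17  C=35  D=12
Turnaround (C−A): A=46  B=17  C=29  D=5
Turnaround = completion − arrival: A=46, B=17, C=29, D=5
Total turnaround = 46 + 17 + 29 + 5 = 97

97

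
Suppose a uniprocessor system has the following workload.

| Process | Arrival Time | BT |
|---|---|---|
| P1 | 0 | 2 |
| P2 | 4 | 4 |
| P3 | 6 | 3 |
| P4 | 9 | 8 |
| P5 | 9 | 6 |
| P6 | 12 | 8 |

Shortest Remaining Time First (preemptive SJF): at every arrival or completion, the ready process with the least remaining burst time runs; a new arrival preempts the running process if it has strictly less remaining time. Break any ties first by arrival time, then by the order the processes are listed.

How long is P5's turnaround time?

Schedule: | P1 0-2 | idle 2-4 | P2 4-8 | P3 8-11 | P5 11-17 | P4 17-25 | P6 25-33 |
Completion: P1=2  P2=8  P3=11  P4=25  P5=17  P6=33
Turnaround (C−A): P1=2  P2=4  P3=5  P4=16  P5=8  P6=21
Turnaround(P5) = completion − arrival = 17 − 9 = 8

8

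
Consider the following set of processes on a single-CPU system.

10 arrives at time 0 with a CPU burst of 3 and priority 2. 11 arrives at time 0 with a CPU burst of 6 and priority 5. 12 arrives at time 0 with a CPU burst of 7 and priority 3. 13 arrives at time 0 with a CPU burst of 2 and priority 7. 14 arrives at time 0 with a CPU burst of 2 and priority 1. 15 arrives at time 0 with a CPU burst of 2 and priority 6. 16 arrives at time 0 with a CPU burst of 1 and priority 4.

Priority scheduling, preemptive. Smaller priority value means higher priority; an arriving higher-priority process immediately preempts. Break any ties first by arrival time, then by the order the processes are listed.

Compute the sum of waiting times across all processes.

72

Timeline: | 14 0-2 | 10 2-5 | 12 5-12 | 16 12-13 | 11 13-19 | 15 19-21 | 13 21-23 |
Completion: 10=5  11=19  12=12  13=23  14=2  15=21  16=13
Waiting = turnaround − burst: 10=2, 11=13, 12=5, 13=21, 14=0, 15=19, 16=12
Total waiting = 2 + 13 + 5 + 21 + 0 + 19 + 12 = 72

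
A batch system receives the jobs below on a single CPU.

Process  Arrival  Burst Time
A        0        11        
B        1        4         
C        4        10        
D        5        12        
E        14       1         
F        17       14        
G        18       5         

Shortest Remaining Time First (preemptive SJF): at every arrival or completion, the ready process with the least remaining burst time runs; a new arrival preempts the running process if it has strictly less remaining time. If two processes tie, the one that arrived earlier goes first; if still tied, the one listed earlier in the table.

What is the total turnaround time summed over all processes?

131

Schedule: | A 0-1 | B 1-5 | A 5-15 | E 15-16 | C 16-18 | G 18-23 | C 23-31 | D 31-43 | F 43-57 |
Completion: A=15  B=5  C=31  D=43  E=16  F=57  G=23
Turnaround (C−A): A=15  B=4  C=27  D=38  E=2  F=40  G=5
Turnaround = completion − arrival: A=15, B=4, C=27, D=38, E=2, F=40, G=5
Total turnaround = 15 + 4 + 27 + 38 + 2 + 40 + 5 = 131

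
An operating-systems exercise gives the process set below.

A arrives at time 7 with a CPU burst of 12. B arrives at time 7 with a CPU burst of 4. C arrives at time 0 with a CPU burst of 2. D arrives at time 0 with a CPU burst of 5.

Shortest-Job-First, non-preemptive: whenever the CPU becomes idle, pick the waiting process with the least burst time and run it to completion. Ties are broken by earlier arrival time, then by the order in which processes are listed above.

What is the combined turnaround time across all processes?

Timeline: | C 0-2 | D 2-7 | B 7-11 | A 11-23 |
Completion: A=23  B=11  C=2  D=7
Turnaround (C−A): A=16  B=4  C=2  D=7
Turnaround = completion − arrival: A=16, B=4, C=2, D=7
Total turnaround = 16 + 4 + 2 + 7 = 29

29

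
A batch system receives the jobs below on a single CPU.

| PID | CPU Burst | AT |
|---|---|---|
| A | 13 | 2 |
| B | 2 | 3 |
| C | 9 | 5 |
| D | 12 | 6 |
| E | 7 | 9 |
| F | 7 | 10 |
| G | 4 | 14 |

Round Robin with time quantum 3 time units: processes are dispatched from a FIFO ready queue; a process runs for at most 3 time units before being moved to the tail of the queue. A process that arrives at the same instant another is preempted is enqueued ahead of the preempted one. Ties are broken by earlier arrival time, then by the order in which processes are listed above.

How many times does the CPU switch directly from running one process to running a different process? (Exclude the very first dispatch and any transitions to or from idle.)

20

Gantt: | idle 0-2 | A 2-5 | B 5-7 | C 7-10 | A 10-13 | D 13-16 | E 16-19 | F 19-22 | C 22-25 | A 25-28 | G 28-31 | D 31-34 | E 34-37 | F 37-40 | C 40-43 | A 43-46 | G 46-47 | D 47-50 | E 50-51 | F 51-52 | A 52-53 | D 53-56 |
Completion: A=53  B=7  C=43  D=56  E=51  F=52  G=47
Turnaround (C−A): A=51  B=4  C=38  D=50  E=42  F=42  G=33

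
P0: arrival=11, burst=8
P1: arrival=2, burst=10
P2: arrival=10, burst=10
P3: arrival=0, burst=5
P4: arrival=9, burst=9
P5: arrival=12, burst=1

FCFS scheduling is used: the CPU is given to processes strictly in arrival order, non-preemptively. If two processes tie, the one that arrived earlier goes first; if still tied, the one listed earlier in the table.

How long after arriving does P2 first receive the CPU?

14

Gantt: | P3 0-5 | P1 5-15 | P4 15-24 | P2 24-34 | P0 34-42 | P5 42-43 |
Completion: P0=42  P1=15  P2=34  P3=5  P4=24  P5=43
Response(P2) = first start − arrival = 24 − 10 = 14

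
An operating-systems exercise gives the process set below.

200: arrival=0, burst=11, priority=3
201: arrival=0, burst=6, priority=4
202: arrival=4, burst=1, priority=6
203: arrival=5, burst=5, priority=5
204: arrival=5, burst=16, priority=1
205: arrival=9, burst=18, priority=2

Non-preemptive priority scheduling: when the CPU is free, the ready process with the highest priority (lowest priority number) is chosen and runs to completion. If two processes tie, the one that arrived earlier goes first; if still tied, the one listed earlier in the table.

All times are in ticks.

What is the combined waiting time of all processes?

167

Timeline: | 200 0-11 | 204 11-27 | 205 27-45 | 201 45-51 | 203 51-56 | 202 56-57 |
Completion: 200=11  201=51  202=57  203=56  204=27  205=45
Turnaround (C−A): 200=11  201=51  202=53  203=51  204=22  205=36
Waiting = turnaround − burst: 200=0, 201=45, 202=52, 203=46, 204=6, 205=18
Total waiting = 0 + 45 + 52 + 46 + 6 + 18 = 167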